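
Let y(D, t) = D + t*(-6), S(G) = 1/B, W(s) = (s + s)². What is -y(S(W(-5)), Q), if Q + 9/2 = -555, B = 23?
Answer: -77212/23 ≈ -3357.0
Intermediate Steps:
W(s) = 4*s² (W(s) = (2*s)² = 4*s²)
S(G) = 1/23
Q = -1119/2 (Q = -9/2 - 555 = -1119/2 ≈ -559.50)
y(D, t) = D - 6*t
-y(S(W(-5)), Q) = -(1/23 - 6*(-1119/2)) = -(1/23 + 3357) = -1*77212/23 = -77212/23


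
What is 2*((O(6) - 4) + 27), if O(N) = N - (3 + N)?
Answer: 40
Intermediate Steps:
O(N) = -3 (O(N) = N + (-3 - N) = -3)
2*((O(6) - 4) + 27) = 2*((-3 - 4) + 27) = 2*(-7 + 27) = 2*20 = 40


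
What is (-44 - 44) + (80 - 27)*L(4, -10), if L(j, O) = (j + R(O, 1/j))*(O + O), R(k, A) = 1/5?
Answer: -4540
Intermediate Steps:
R(k, A) = 1/5
L(j, O) = 2*O*(1/5 + j) (L(j, O) = (j + 1/5)*(O + O) = (1/5 + j)*(2*O) = 2*O*(1/5 + j))
(-44 - 44) + (80 - 27)*L(4, -10) = (-44 - 44) + (80 - 27)*((2/5)*(-10)*(1 + 5*4)) = -88 + 53*((2/5)*(-10)*(1 + 20)) = -88 + 53*((2/5)*(-10)*21) = -88 + 53*(-84) = -88 - 4452 = -4540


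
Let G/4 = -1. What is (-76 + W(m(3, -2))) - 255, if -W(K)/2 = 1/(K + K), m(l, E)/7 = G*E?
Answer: -18537/56 ≈ -331.02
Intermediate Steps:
G = -4 (G = 4*(-1) = -4)
m(l, E) = -28*E (m(l, E) = 7*(-4*E) = -28*E)
W(K) = -1/K (W(K) = -2/(K + K) = -2*1/(2*K) = -1/K)
(-76 + W(m(3, -2))) - 255 = (-76 - 1/((-28*(-2)))) - 255 = (-76 - 1/56) - 255 = -4257/56 - 255 = -18537/56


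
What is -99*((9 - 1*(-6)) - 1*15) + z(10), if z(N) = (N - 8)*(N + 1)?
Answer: 22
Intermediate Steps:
z(N) = (1 + N)*(-8 + N) (z(N) = (-8 + N)*(1 + N) = (1 + N)*(-8 + N))
-99*((9 - 1*(-6)) - 1*15) + z(10) = -99*((9 - 1*(-6)) - 1*15) + (-8 + 10² - 7*10) = -99*((9 + 6) - 15) + (-8 + 100 - 70) = -99*(15 - 15) + 22 = -99*0 + 22 = 0 + 22 = 22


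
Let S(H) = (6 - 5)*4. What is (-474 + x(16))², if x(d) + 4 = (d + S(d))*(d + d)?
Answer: 26244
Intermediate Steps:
S(H) = 4 (S(H) = 1*4 = 4)
x(d) = -4 + 2*d*(4 + d) (x(d) = -4 + (d + 4)*(d + d) = -4 + (4 + d)*(2*d) = -4 + 2*d*(4 + d))
(-474 + x(16))² = (-474 + (-4 + 2*16² + 8*16))² = (-474 + (-4 + 2*256 + 128))² = (-474 + (-4 + 512 + 128))² = (-474 + 636)² = 162² = 26244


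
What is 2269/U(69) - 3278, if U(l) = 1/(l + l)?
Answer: 309844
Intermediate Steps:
U(l) = 1/(2*l)
2269/U(69) - 3278 = 2269/(((1/2)/69)) - 3278 = 2269/(((1/2)*(1/69))) - 3278 = 2269/(1/138) - 3278 = 2269*138 - 3278 = 313122 - 3278 = 309844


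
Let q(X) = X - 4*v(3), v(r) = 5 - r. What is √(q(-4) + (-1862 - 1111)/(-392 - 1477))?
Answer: I*√4040155/623 ≈ 3.2263*I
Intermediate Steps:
q(X) = -8 + X (q(X) = X - 4*(5 - 1*3) = X - 4*(5 - 3) = X - 4*2 = X - 8 = -8 + X)
√(q(-4) + (-1862 - 1111)/(-392 - 1477)) = √((-8 - 4) + (-1862 - 1111)/(-392 - 1477)) = √(-12 - 2973/(-1869)) = √(-12 - 2973*(-1/1869)) = √(-12 + 991/623) = √(-6485/623) = I*√4040155/623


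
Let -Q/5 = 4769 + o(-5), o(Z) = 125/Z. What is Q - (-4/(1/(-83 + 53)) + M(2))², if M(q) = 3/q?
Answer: -153929/4 ≈ -38482.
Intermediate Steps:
Q = -23720 (Q = -5*(4769 + 125/(-5)) = -5*(4769 + 125*(-⅕)) = -5*(4769 - 25) = -5*4744 = -23720)
Q - (-4/(1/(-83 + 53)) + M(2))² = -23720 - (-4/(1/(-83 + 53)) + 3/2)² = -23720 - (-4/(1/(-30)) + 3*(½))² = -23720 - (-4/(-1/30) + 3/2)² = -23720 - (-4*(-30) + 3/2)² = -23720 - (120 + 3/2)² = -23720 - (243/2)² = -23720 - 1*59049/4 = -23720 - 59049/4 = -153929/4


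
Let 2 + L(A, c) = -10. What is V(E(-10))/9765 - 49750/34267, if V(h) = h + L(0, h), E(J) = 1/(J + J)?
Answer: -9724433347/6692345100 ≈ -1.4531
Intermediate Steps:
E(J) = 1/(2*J)
L(A, c) = -12 (L(A, c) = -2 - 10 = -12)
V(h) = -12 + h (V(h) = h - 12 = -12 + h)
V(E(-10))/9765 - 49750/34267 = (-12 + (½)/(-10))/9765 - 49750/34267 = (-12 + (½)*(-⅒))*(1/9765) - 49750*1/34267 = (-12 - 1/20)*(1/9765) - 49750/34267 = -241/20*1/9765 - 49750/34267 = -241/195300 - 49750/34267 = -9724433347/6692345100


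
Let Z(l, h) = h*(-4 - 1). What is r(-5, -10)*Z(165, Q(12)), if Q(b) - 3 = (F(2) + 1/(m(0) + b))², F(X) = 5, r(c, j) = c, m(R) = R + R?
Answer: 103825/144 ≈ 721.01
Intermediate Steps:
m(R) = 2*R
Q(b) = 3 + (5 + 1/b)² (Q(b) = 3 + (5 + 1/(2*0 + b))² = 3 + (5 + 1/(0 + b))² = 3 + (5 + 1/b)²)
Z(l, h) = -5*h (Z(l, h) = h*(-5) = -5*h)
r(-5, -10)*Z(165, Q(12)) = -(-25)*(28 + 12⁻² + 10/12) = -(-25)*(28 + 1/144 + 10*(1/12)) = -(-25)*(28 + 1/144 + ⅚) = -(-25)*4153/144 = -5*(-20765/144) = 103825/144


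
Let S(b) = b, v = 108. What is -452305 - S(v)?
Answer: -452413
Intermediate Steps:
-452305 - S(v) = -452305 - 1*108 = -452305 - 108 = -452413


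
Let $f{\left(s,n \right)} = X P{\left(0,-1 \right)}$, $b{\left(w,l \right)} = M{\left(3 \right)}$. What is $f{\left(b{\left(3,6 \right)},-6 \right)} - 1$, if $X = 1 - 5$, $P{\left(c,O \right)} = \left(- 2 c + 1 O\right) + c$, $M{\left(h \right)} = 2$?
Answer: $3$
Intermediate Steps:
$b{\left(w,l \right)} = 2$
$P{\left(c,O \right)} = O - c$ ($P{\left(c,O \right)} = \left(- 2 c + O\right) + c = \left(O - 2 c\right) + c = O - c$)
$X = -4$ ($X = 1 - 5 = -4$)
$f{\left(s,n \right)} = 4$ ($f{\left(s,n \right)} = - 4 \left(-1 - 0\right) = - 4 \left(-1 + 0\right) = \left(-4\right) \left(-1\right) = 4$)
$f{\left(b{\left(3,6 \right)},-6 \right)} - 1 = 4 - 1 = 3$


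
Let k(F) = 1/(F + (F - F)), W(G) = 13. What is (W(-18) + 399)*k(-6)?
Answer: -206/3 ≈ -68.667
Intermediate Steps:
k(F) = 1/F (k(F) = 1/(F + 0) = 1/F)
(W(-18) + 399)*k(-6) = (13 + 399)/(-6) = 412*(-⅙) = -206/3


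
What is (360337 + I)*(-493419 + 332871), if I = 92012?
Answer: -72623727252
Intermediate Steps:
(360337 + I)*(-493419 + 332871) = (360337 + 92012)*(-493419 + 332871) = 452349*(-160548) = -72623727252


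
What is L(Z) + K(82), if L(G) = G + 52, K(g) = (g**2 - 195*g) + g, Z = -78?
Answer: -9210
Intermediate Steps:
K(g) = g**2 - 194*g
L(G) = 52 + G
L(Z) + K(82) = (52 - 78) + 82*(-194 + 82) = -26 + 82*(-112) = -26 - 9184 = -9210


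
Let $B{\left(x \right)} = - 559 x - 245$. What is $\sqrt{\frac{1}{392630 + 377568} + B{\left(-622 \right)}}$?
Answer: $\frac{\sqrt{206110842691077610}}{770198} \approx 589.45$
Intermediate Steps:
$B{\left(x \right)} = -245 - 559 x$
$\sqrt{\frac{1}{392630 + 377568} + B{\left(-622 \right)}} = \sqrt{\frac{1}{392630 + 377568} - -347453} = \sqrt{\frac{1}{770198} + \left(-245 + 347698\right)} = \sqrt{\frac{1}{770198} + 347453} = \sqrt{\frac{267607605695}{770198}} = \frac{\sqrt{206110842691077610}}{770198}$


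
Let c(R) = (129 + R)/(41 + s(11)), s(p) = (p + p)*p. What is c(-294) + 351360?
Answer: 99434715/283 ≈ 3.5136e+5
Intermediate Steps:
s(p) = 2*p² (s(p) = (2*p)*p = 2*p²)
c(R) = 129/283 + R/283 (c(R) = (129 + R)/(41 + 2*11²) = (129 + R)/(41 + 2*121) = (129 + R)/(41 + 242) = (129 + R)/283 = (129 + R)*(1/283) = 129/283 + R/283)
c(-294) + 351360 = (129/283 + (1/283)*(-294)) + 351360 = (129/283 - 294/283) + 351360 = -165/283 + 351360 = 99434715/283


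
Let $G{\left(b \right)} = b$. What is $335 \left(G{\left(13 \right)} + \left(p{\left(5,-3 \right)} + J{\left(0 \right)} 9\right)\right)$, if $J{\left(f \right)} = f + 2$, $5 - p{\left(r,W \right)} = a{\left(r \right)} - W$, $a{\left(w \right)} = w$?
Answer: $9380$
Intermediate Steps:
$p{\left(r,W \right)} = 5 + W - r$ ($p{\left(r,W \right)} = 5 - \left(r - W\right) = 5 + \left(W - r\right) = 5 + W - r$)
$J{\left(f \right)} = 2 + f$
$335 \left(G{\left(13 \right)} + \left(p{\left(5,-3 \right)} + J{\left(0 \right)} 9\right)\right) = 335 \left(13 + \left(\left(5 - 3 - 5\right) + \left(2 + 0\right) 9\right)\right) = 335 \left(13 + \left(\left(5 - 3 - 5\right) + 2 \cdot 9\right)\right) = 335 \left(13 + \left(-3 + 18\right)\right) = 335 \left(13 + 15\right) = 335 \cdot 28 = 9380$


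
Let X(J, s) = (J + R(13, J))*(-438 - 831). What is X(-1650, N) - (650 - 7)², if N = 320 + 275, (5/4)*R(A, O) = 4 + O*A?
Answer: 117261901/5 ≈ 2.3452e+7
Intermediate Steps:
R(A, O) = 16/5 + 4*A*O/5 (R(A, O) = 4*(4 + O*A)/5 = 4*(4 + A*O)/5 = 16/5 + 4*A*O/5)
N = 595
X(J, s) = -20304/5 - 72333*J/5 (X(J, s) = (J + (16/5 + (⅘)*13*J))*(-438 - 831) = (J + (16/5 + 52*J/5))*(-1269) = (16/5 + 57*J/5)*(-1269) = -20304/5 - 72333*J/5)
X(-1650, N) - (650 - 7)² = (-20304/5 - 72333/5*(-1650)) - (650 - 7)² = (-20304/5 + 23869890) - 1*643² = 119329146/5 - 1*413449 = 119329146/5 - 413449 = 117261901/5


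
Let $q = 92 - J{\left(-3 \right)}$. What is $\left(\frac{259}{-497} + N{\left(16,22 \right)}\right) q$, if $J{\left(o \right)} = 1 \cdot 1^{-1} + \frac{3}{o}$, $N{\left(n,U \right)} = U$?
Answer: $\frac{140300}{71} \approx 1976.1$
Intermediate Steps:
$J{\left(o \right)} = 1 + \frac{3}{o}$ ($J{\left(o \right)} = 1 \cdot 1 + \frac{3}{o} = 1 + \frac{3}{o}$)
$q = 92$ ($q = 92 - \frac{3 - 3}{-3} = 92 - \left(- \frac{1}{3}\right) 0 = 92 - 0 = 92 + 0 = 92$)
$\left(\frac{259}{-497} + N{\left(16,22 \right)}\right) q = \left(\frac{259}{-497} + 22\right) 92 = \left(259 \left(- \frac{1}{497}\right) + 22\right) 92 = \left(- \frac{37}{71} + 22\right) 92 = \frac{1525}{71} \cdot 92 = \frac{140300}{71}$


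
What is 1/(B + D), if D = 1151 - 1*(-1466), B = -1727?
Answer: 1/890 ≈ 0.0011236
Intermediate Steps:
D = 2617 (D = 1151 + 1466 = 2617)
1/(B + D) = 1/(-1727 + 2617) = 1/890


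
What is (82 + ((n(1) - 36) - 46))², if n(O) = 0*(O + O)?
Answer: 0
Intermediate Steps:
n(O) = 0 (n(O) = 0*(2*O) = 0)
(82 + ((n(1) - 36) - 46))² = (82 + ((0 - 36) - 46))² = (82 + (-36 - 46))² = (82 - 82)² = 0² = 0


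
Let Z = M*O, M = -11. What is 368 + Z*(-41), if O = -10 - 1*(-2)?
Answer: -3240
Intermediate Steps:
O = -8 (O = -10 + 2 = -8)
Z = 88 (Z = -11*(-8) = 88)
368 + Z*(-41) = 368 + 88*(-41) = 368 - 3608 = -3240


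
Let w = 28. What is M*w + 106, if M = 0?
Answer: 106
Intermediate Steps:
M*w + 106 = 0*28 + 106 = 0 + 106 = 106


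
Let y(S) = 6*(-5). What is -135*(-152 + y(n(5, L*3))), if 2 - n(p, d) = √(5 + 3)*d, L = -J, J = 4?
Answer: 24570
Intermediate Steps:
L = -4 (L = -1*4 = -4)
n(p, d) = 2 - 2*d*√2 (n(p, d) = 2 - √(5 + 3)*d = 2 - √8*d = 2 - 2*√2*d = 2 - 2*d*√2)
y(S) = -30
-135*(-152 + y(n(5, L*3))) = -135*(-152 - 30) = -135*(-182) = 24570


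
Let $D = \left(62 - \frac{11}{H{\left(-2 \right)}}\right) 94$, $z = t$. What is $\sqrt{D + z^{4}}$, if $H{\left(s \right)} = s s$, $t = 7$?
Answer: $\frac{\sqrt{31882}}{2} \approx 89.278$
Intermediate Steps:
$z = 7$
$H{\left(s \right)} = s^{2}$
$D = \frac{11139}{2}$ ($D = \left(62 - \frac{11}{\left(-2\right)^{2}}\right) 94 = \left(62 - \frac{11}{4}\right) 94 = \frac{237}{4} \cdot 94 = \frac{11139}{2} \approx 5569.5$)
$\sqrt{D + z^{4}} = \sqrt{\frac{11139}{2} + 7^{4}} = \sqrt{\frac{11139}{2} + 2401} = \sqrt{\frac{15941}{2}} = \frac{\sqrt{31882}}{2}$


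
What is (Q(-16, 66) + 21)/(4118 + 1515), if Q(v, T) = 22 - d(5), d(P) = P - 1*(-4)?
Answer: 34/5633 ≈ 0.0060359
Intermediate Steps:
d(P) = 4 + P (d(P) = P + 4 = 4 + P)
Q(v, T) = 13 (Q(v, T) = 22 - (4 + 5) = 22 - 1*9 = 22 - 9 = 13)
(Q(-16, 66) + 21)/(4118 + 1515) = (13 + 21)/(4118 + 1515) = 34/5633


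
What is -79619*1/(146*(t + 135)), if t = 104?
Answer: -79619/34894 ≈ -2.2817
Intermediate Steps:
-79619*1/(146*(t + 135)) = -79619*1/(146*(104 + 135)) = -79619/(146*239) = -79619/34894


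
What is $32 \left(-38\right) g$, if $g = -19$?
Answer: $23104$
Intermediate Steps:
$32 \left(-38\right) g = 32 \left(-38\right) \left(-19\right) = \left(-1216\right) \left(-19\right) = 23104$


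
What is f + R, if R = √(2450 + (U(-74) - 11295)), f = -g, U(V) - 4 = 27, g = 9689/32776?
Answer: -9689/32776 + I*√8814 ≈ -0.29561 + 93.883*I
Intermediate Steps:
g = 9689/32776 (g = 9689*(1/32776) = 9689/32776 ≈ 0.29561)
U(V) = 31 (U(V) = 4 + 27 = 31)
f = -9689/32776 (f = -1*9689/32776 = -9689/32776 ≈ -0.29561)
R = I*√8814 (R = √(2450 + (31 - 11295)) = √(2450 - 11264) = √(-8814) = I*√8814 ≈ 93.883*I)
f + R = -9689/32776 + I*√8814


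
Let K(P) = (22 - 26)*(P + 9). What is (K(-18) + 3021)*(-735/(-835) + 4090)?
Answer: 2088472089/167 ≈ 1.2506e+7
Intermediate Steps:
K(P) = -36 - 4*P (K(P) = -4*(9 + P) = -36 - 4*P)
(K(-18) + 3021)*(-735/(-835) + 4090) = ((-36 - 4*(-18)) + 3021)*(-735/(-835) + 4090) = ((-36 + 72) + 3021)*(-735*(-1/835) + 4090) = (36 + 3021)*(147/167 + 4090) = 3057*(683177/167) = 2088472089/167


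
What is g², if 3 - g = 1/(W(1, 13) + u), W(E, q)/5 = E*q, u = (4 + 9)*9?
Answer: 297025/33124 ≈ 8.9671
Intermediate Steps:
u = 117 (u = 13*9 = 117)
W(E, q) = 5*E*q (W(E, q) = 5*(E*q) = 5*E*q)
g = 545/182 (g = 3 - 1/(5*1*13 + 117) = 3 - 1/(65 + 117) = 3 - 1/182 = 545/182 ≈ 2.9945)
g² = (545/182)² = 297025/33124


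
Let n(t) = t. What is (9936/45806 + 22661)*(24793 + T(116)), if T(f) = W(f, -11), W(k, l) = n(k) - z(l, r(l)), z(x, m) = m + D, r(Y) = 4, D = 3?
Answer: 12924383309602/22903 ≈ 5.6431e+8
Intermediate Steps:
z(x, m) = 3 + m (z(x, m) = m + 3 = 3 + m)
W(k, l) = -7 + k (W(k, l) = k - (3 + 4) = k - 1*7 = k - 7 = -7 + k)
T(f) = -7 + f
(9936/45806 + 22661)*(24793 + T(116)) = (9936/45806 + 22661)*(24793 + (-7 + 116)) = (9936*(1/45806) + 22661)*(24793 + 109) = (4968/22903 + 22661)*24902 = (519009851/22903)*24902 = 12924383309602/22903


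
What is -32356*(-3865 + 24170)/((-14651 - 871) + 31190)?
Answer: -164247145/3917 ≈ -41932.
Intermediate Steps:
-32356*(-3865 + 24170)/((-14651 - 871) + 31190) = -32356*20305/(-15522 + 31190) = -32356/(15668*(1/20305)) = -32356/15668/20305 = -32356*20305/15668 = -164247145/3917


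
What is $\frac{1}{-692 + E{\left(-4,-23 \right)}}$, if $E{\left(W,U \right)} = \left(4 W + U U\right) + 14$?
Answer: $- \frac{1}{165} \approx -0.0060606$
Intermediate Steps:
$E{\left(W,U \right)} = 14 + U^{2} + 4 W$ ($E{\left(W,U \right)} = \left(4 W + U^{2}\right) + 14 = \left(U^{2} + 4 W\right) + 14 = 14 + U^{2} + 4 W$)
$\frac{1}{-692 + E{\left(-4,-23 \right)}} = \frac{1}{-692 + \left(14 + \left(-23\right)^{2} + 4 \left(-4\right)\right)} = \frac{1}{-692 + \left(14 + 529 - 16\right)} = \frac{1}{-692 + 527} = \frac{1}{-165} = - \frac{1}{165}$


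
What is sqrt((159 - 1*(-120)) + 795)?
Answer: sqrt(1074) ≈ 32.772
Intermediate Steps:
sqrt((159 - 1*(-120)) + 795) = sqrt((159 + 120) + 795) = sqrt(279 + 795) = sqrt(1074)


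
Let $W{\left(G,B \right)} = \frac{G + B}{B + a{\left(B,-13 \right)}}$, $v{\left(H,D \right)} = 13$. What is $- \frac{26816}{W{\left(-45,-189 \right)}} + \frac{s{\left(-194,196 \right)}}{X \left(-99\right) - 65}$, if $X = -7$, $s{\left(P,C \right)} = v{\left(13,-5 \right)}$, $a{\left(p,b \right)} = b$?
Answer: $- \frac{1700883727}{73476} \approx -23149.0$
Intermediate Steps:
$s{\left(P,C \right)} = 13$
$W{\left(G,B \right)} = \frac{B + G}{-13 + B}$ ($W{\left(G,B \right)} = \frac{G + B}{B - 13} = \frac{B + G}{-13 + B}$)
$- \frac{26816}{W{\left(-45,-189 \right)}} + \frac{s{\left(-194,196 \right)}}{X \left(-99\right) - 65} = - \frac{26816}{\frac{1}{-13 - 189} \left(-189 - 45\right)} + \frac{13}{\left(-7\right) \left(-99\right) - 65} = - \frac{26816}{\frac{1}{-202} \left(-234\right)} + \frac{13}{693 - 65} = - \frac{26816}{\left(- \frac{1}{202}\right) \left(-234\right)} + \frac{13}{628} = - \frac{26816}{\frac{117}{101}} + 13 \cdot \frac{1}{628} = \left(-26816\right) \frac{101}{117} + \frac{13}{628} = - \frac{2708416}{117} + \frac{13}{628} = - \frac{1700883727}{73476}$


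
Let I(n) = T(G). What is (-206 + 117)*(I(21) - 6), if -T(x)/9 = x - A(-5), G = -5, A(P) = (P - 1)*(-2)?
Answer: -13083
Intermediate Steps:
A(P) = 2 - 2*P (A(P) = (-1 + P)*(-2) = 2 - 2*P)
T(x) = 108 - 9*x (T(x) = -9*(x - (2 - 2*(-5))) = -9*(x - (2 + 10)) = -9*(x - 1*12) = -9*(x - 12) = -9*(-12 + x) = 108 - 9*x)
I(n) = 153 (I(n) = 108 - 9*(-5) = 108 + 45 = 153)
(-206 + 117)*(I(21) - 6) = (-206 + 117)*(153 - 6) = -89*147 = -13083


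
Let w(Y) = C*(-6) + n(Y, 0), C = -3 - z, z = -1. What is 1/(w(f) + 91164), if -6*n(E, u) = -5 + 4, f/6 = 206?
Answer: 6/547057 ≈ 1.0968e-5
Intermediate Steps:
f = 1236 (f = 6*206 = 1236)
n(E, u) = 1/6 (n(E, u) = -(-5 + 4)/6 = -1/6*(-1) = 1/6)
C = -2 (C = -3 - 1*(-1) = -3 + 1 = -2)
w(Y) = 73/6 (w(Y) = -2*(-6) + 1/6 = 12 + 1/6 = 73/6)
1/(w(f) + 91164) = 1/(73/6 + 91164) = 1/(547057/6) = 6/547057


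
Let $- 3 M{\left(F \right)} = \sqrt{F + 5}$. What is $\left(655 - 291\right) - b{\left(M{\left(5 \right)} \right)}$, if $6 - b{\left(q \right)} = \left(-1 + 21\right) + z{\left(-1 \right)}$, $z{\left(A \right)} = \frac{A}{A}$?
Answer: $379$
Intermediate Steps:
$z{\left(A \right)} = 1$
$M{\left(F \right)} = - \frac{\sqrt{5 + F}}{3}$ ($M{\left(F \right)} = - \frac{\sqrt{F + 5}}{3} = - \frac{\sqrt{5 + F}}{3}$)
$b{\left(q \right)} = -15$ ($b{\left(q \right)} = 6 - \left(\left(-1 + 21\right) + 1\right) = 6 - \left(20 + 1\right) = 6 - 21 = -15$)
$\left(655 - 291\right) - b{\left(M{\left(5 \right)} \right)} = \left(655 - 291\right) - -15 = 364 + 15 = 379$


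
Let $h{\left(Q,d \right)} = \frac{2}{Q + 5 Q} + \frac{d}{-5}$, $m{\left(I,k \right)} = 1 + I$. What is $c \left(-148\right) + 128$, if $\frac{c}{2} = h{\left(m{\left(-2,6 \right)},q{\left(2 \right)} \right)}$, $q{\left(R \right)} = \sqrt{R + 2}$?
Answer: $\frac{5176}{15} \approx 345.07$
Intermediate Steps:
$q{\left(R \right)} = \sqrt{2 + R}$
$h{\left(Q,d \right)} = - \frac{d}{5} + \frac{1}{3 Q}$ ($h{\left(Q,d \right)} = \frac{2}{6 Q} + d \left(- \frac{1}{5}\right) = 2 \frac{1}{6 Q} - \frac{d}{5} = \frac{1}{3 Q} - \frac{d}{5} = - \frac{d}{5} + \frac{1}{3 Q}$)
$c = - \frac{22}{15}$ ($c = 2 \left(- \frac{\sqrt{2 + 2}}{5} + \frac{1}{3 \left(1 - 2\right)}\right) = 2 \left(- \frac{\sqrt{4}}{5} + \frac{1}{3 \left(-1\right)}\right) = 2 \left(\left(- \frac{1}{5}\right) 2 + \frac{1}{3} \left(-1\right)\right) = 2 \left(- \frac{2}{5} - \frac{1}{3}\right) = 2 \left(- \frac{11}{15}\right) = - \frac{22}{15} \approx -1.4667$)
$c \left(-148\right) + 128 = \left(- \frac{22}{15}\right) \left(-148\right) + 128 = \frac{3256}{15} + 128 = \frac{5176}{15}$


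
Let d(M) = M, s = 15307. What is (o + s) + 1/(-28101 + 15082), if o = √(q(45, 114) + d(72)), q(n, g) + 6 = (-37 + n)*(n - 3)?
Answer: 199281832/13019 + √402 ≈ 15327.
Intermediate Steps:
q(n, g) = -6 + (-37 + n)*(-3 + n) (q(n, g) = -6 + (-37 + n)*(n - 3) = -6 + (-37 + n)*(-3 + n))
o = √402 (o = √((105 + 45² - 40*45) + 72) = √((105 + 2025 - 1800) + 72) = √(330 + 72) = √402 ≈ 20.050)
(o + s) + 1/(-28101 + 15082) = (√402 + 15307) + 1/(-28101 + 15082) = (15307 + √402) + 1/(-13019) = (15307 + √402) - 1/13019 = 199281832/13019 + √402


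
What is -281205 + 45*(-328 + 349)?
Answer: -280260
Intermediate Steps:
-281205 + 45*(-328 + 349) = -281205 + 45*21 = -281205 + 945 = -280260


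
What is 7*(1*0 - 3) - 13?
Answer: -34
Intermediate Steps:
7*(1*0 - 3) - 13 = 7*(0 - 3) - 13 = 7*(-3) - 13 = -21 - 13 = -34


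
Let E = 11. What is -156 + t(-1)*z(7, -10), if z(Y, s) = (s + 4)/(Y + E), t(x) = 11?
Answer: -479/3 ≈ -159.67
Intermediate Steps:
z(Y, s) = (4 + s)/(11 + Y) (z(Y, s) = (s + 4)/(Y + 11) = (4 + s)/(11 + Y))
-156 + t(-1)*z(7, -10) = -156 + 11*((4 - 10)/(11 + 7)) = -156 + 11*(-6/18) = -156 + 11*((1/18)*(-6)) = -156 + 11*(-⅓) = -156 - 11/3 = -479/3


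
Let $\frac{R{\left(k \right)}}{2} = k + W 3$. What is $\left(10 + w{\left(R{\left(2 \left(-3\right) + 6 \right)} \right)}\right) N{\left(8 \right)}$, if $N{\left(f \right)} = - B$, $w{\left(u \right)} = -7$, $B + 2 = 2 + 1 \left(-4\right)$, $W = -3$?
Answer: $12$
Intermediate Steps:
$B = -4$ ($B = -2 + \left(2 + 1 \left(-4\right)\right) = -2 + \left(2 - 4\right) = -2 - 2 = -4$)
$R{\left(k \right)} = -18 + 2 k$ ($R{\left(k \right)} = 2 \left(k - 9\right) = 2 \left(-9 + k\right) = -18 + 2 k$)
$N{\left(f \right)} = 4$ ($N{\left(f \right)} = \left(-1\right) \left(-4\right) = 4$)
$\left(10 + w{\left(R{\left(2 \left(-3\right) + 6 \right)} \right)}\right) N{\left(8 \right)} = \left(10 - 7\right) 4 = 3 \cdot 4 = 12$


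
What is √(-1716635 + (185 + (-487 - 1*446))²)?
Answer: I*√1157131 ≈ 1075.7*I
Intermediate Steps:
√(-1716635 + (185 + (-487 - 1*446))²) = √(-1716635 + (185 + (-487 - 446))²) = √(-1716635 + (185 - 933)²) = √(-1716635 + (-748)²) = √(-1716635 + 559504) = √(-1157131) = I*√1157131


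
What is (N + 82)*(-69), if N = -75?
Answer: -483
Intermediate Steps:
(N + 82)*(-69) = (-75 + 82)*(-69) = 7*(-69) = -483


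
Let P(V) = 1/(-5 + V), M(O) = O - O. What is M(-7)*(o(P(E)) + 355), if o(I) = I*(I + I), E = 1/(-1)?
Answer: 0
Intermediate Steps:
E = -1
M(O) = 0
o(I) = 2*I**2 (o(I) = I*(2*I) = 2*I**2)
M(-7)*(o(P(E)) + 355) = 0*(2*(1/(-5 - 1))**2 + 355) = 0*(2*(1/(-6))**2 + 355) = 0*(2*(-1/6)**2 + 355) = 0*(2*(1/36) + 355) = 0*(1/18 + 355) = 0*(6391/18) = 0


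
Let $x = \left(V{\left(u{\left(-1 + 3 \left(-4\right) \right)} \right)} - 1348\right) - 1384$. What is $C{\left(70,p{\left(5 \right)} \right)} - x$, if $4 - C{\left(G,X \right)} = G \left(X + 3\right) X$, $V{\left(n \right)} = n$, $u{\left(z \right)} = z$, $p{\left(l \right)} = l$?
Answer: $-51$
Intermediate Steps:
$C{\left(G,X \right)} = 4 - G X \left(3 + X\right)$ ($C{\left(G,X \right)} = 4 - G \left(X + 3\right) X = 4 - G \left(3 + X\right) X = 4 - G X \left(3 + X\right)$)
$x = -2745$ ($x = \left(\left(-1 + 3 \left(-4\right)\right) - 1348\right) - 1384 = \left(\left(-1 - 12\right) - 1348\right) - 1384 = \left(-13 - 1348\right) - 1384 = -1361 - 1384 = -2745$)
$C{\left(70,p{\left(5 \right)} \right)} - x = \left(4 - 70 \cdot 5^{2} - 210 \cdot 5\right) - -2745 = \left(4 - 70 \cdot 25 - 1050\right) + 2745 = \left(4 - 1750 - 1050\right) + 2745 = -2796 + 2745 = -51$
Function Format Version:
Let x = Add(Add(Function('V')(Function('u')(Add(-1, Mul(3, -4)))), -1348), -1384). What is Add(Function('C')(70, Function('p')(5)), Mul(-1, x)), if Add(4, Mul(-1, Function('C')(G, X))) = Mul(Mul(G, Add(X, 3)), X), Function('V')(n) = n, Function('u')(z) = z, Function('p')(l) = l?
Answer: -51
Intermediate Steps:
Function('C')(G, X) = Add(4, Mul(-1, G, X, Add(3, X))) (Function('C')(G, X) = Add(4, Mul(-1, Mul(Mul(G, Add(X, 3)), X))) = Add(4, Mul(-1, Mul(Mul(G, Add(3, X)), X))) = Add(4, Mul(-1, Mul(G, X, Add(3, X)))) = Add(4, Mul(-1, G, X, Add(3, X))))
x = -2745 (x = Add(Add(Add(-1, Mul(3, -4)), -1348), -1384) = Add(Add(Add(-1, -12), -1348), -1384) = Add(Add(-13, -1348), -1384) = Add(-1361, -1384) = -2745)
Add(Function('C')(70, Function('p')(5)), Mul(-1, x)) = Add(Add(4, Mul(-1, 70, Pow(5, 2)), Mul(-3, 70, 5)), Mul(-1, -2745)) = Add(Add(4, Mul(-1, 70, 25), -1050), 2745) = Add(Add(4, -1750, -1050), 2745) = Add(-2796, 2745) = -51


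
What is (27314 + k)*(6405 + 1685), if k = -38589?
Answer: -91214750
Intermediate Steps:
(27314 + k)*(6405 + 1685) = (27314 - 38589)*(6405 + 1685) = -11275*8090 = -91214750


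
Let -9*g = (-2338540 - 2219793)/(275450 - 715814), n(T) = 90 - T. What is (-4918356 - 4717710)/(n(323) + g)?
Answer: 38190389112216/928001641 ≈ 41153.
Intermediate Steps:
g = -4558333/3963276 (g = -(-2338540 - 2219793)/(9*(275450 - 715814)) = -(-4558333)/(9*(-440364)) = -(-4558333)*(-1)/(9*440364) = -⅑*4558333/440364 = -4558333/3963276 ≈ -1.1501)
(-4918356 - 4717710)/(n(323) + g) = (-4918356 - 4717710)/((90 - 1*323) - 4558333/3963276) = -9636066/((90 - 323) - 4558333/3963276) = -9636066/(-233 - 4558333/3963276) = -9636066/(-928001641/3963276) = -9636066*(-3963276/928001641) = 38190389112216/928001641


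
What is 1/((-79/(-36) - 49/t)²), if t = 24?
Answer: 5184/121 ≈ 42.843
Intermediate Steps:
1/((-79/(-36) - 49/t)²) = 1/((-79/(-36) - 49/24)²) = 1/((-79*(-1/36) - 49*1/24)²) = 1/((79/36 - 49/24)²) = 1/((11/72)²) = 1/(121/5184) = 5184/121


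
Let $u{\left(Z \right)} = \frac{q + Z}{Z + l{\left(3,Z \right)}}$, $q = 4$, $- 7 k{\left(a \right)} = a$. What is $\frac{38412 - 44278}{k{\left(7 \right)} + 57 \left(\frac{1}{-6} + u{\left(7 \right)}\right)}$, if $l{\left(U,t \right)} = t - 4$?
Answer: $- \frac{29330}{261} \approx -112.38$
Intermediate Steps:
$l{\left(U,t \right)} = -4 + t$
$k{\left(a \right)} = - \frac{a}{7}$
$u{\left(Z \right)} = \frac{4 + Z}{-4 + 2 Z}$ ($u{\left(Z \right)} = \frac{4 + Z}{Z + \left(-4 + Z\right)} = \frac{4 + Z}{-4 + 2 Z}$)
$\frac{38412 - 44278}{k{\left(7 \right)} + 57 \left(\frac{1}{-6} + u{\left(7 \right)}\right)} = \frac{38412 - 44278}{\left(- \frac{1}{7}\right) 7 + 57 \left(\frac{1}{-6} + \frac{4 + 7}{2 \left(-2 + 7\right)}\right)} = - \frac{5866}{-1 + 57 \left(- \frac{1}{6} + \frac{1}{2} \cdot \frac{1}{5} \cdot 11\right)} = - \frac{5866}{-1 + 57 \left(- \frac{1}{6} + \frac{11}{10}\right)} = - \frac{5866}{-1 + 57 \cdot \frac{14}{15}} = - \frac{5866}{-1 + \frac{266}{5}} = - \frac{5866}{\frac{261}{5}} = \left(-5866\right) \frac{5}{261} = - \frac{29330}{261}$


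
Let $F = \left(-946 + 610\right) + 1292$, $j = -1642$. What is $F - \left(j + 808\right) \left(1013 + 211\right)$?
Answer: $1021772$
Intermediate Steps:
$F = 956$ ($F = -336 + 1292 = 956$)
$F - \left(j + 808\right) \left(1013 + 211\right) = 956 - \left(-1642 + 808\right) \left(1013 + 211\right) = 956 - \left(-834\right) 1224 = 956 - -1020816 = 956 + 1020816 = 1021772$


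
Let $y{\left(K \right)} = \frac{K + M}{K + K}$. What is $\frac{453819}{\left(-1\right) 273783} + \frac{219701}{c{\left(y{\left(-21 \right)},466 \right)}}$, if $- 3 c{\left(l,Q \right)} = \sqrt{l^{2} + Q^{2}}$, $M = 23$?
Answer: $- \frac{151273}{91261} - \frac{13841163 \sqrt{95765797}}{95765797} \approx -1416.0$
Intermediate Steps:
$y{\left(K \right)} = \frac{23 + K}{2 K}$ ($y{\left(K \right)} = \frac{K + 23}{K + K} = \frac{23 + K}{2 K}$)
$c{\left(l,Q \right)} = - \frac{\sqrt{Q^{2} + l^{2}}}{3}$ ($c{\left(l,Q \right)} = - \frac{\sqrt{l^{2} + Q^{2}}}{3} = - \frac{\sqrt{Q^{2} + l^{2}}}{3}$)
$\frac{453819}{\left(-1\right) 273783} + \frac{219701}{c{\left(y{\left(-21 \right)},466 \right)}} = \frac{453819}{\left(-1\right) 273783} + \frac{219701}{\left(- \frac{1}{3}\right) \sqrt{466^{2} + \left(\frac{23 - 21}{2 \left(-21\right)}\right)^{2}}} = \frac{453819}{-273783} + \frac{219701}{\left(- \frac{1}{3}\right) \sqrt{217156 + \left(\frac{1}{2} \left(- \frac{1}{21}\right) 2\right)^{2}}} = 453819 \left(- \frac{1}{273783}\right) + \frac{219701}{\left(- \frac{1}{3}\right) \sqrt{217156 + \left(- \frac{1}{21}\right)^{2}}} = - \frac{151273}{91261} + \frac{219701}{\left(- \frac{1}{3}\right) \sqrt{217156 + \frac{1}{441}}} = - \frac{151273}{91261} + \frac{219701}{\left(- \frac{1}{3}\right) \sqrt{\frac{95765797}{441}}} = - \frac{151273}{91261} + \frac{219701}{\left(- \frac{1}{3}\right) \frac{\sqrt{95765797}}{21}} = - \frac{151273}{91261} + \frac{219701}{\left(- \frac{1}{63}\right) \sqrt{95765797}} = - \frac{151273}{91261} + 219701 \left(- \frac{63 \sqrt{95765797}}{95765797}\right) = - \frac{151273}{91261} - \frac{13841163 \sqrt{95765797}}{95765797}$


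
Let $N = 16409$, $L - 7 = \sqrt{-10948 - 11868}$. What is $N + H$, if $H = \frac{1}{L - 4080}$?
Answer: $\frac{272588683232}{16612145} - \frac{4 i \sqrt{1426}}{16612145} \approx 16409.0 - 9.0927 \cdot 10^{-6} i$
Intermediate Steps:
$L = 7 + 4 i \sqrt{1426}$ ($L = 7 + \sqrt{-10948 - 11868} = 7 + \sqrt{-22816} = 7 + 4 i \sqrt{1426} \approx 7.0 + 151.05 i$)
$H = \frac{1}{-4073 + 4 i \sqrt{1426}}$ ($H = \frac{1}{\left(7 + 4 i \sqrt{1426}\right) - 4080} = \frac{1}{-4073 + 4 i \sqrt{1426}} \approx -0.00024518 - 9.0927 \cdot 10^{-6} i$)
$N + H = 16409 - \left(\frac{4073}{16612145} + \frac{4 i \sqrt{1426}}{16612145}\right) = \frac{272588683232}{16612145} - \frac{4 i \sqrt{1426}}{16612145}$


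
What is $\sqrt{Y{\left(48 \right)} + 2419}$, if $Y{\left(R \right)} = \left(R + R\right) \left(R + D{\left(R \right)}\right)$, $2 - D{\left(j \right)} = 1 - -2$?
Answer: $\sqrt{6931} \approx 83.253$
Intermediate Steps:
$D{\left(j \right)} = -1$ ($D{\left(j \right)} = 2 - \left(1 - -2\right) = 2 - \left(1 + 2\right) = 2 - 3 = -1$)
$Y{\left(R \right)} = 2 R \left(-1 + R\right)$ ($Y{\left(R \right)} = \left(R + R\right) \left(R - 1\right) = 2 R \left(-1 + R\right)$)
$\sqrt{Y{\left(48 \right)} + 2419} = \sqrt{2 \cdot 48 \left(-1 + 48\right) + 2419} = \sqrt{2 \cdot 48 \cdot 47 + 2419} = \sqrt{4512 + 2419} = \sqrt{6931}$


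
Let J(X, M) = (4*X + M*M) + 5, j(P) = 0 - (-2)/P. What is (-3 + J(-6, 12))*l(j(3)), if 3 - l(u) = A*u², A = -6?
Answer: 2074/3 ≈ 691.33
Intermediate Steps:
j(P) = 2/P (j(P) = 0 + 2/P = 2/P)
J(X, M) = 5 + M² + 4*X (J(X, M) = (4*X + M²) + 5 = (M² + 4*X) + 5 = 5 + M² + 4*X)
l(u) = 3 + 6*u² (l(u) = 3 - (-6)*u² = 3 + 6*u²)
(-3 + J(-6, 12))*l(j(3)) = (-3 + (5 + 12² + 4*(-6)))*(3 + 6*(2/3)²) = (-3 + (5 + 144 - 24))*(3 + 6*(2*(⅓))²) = (-3 + 125)*(3 + 6*(⅔)²) = 122*(3 + 6*(4/9)) = 122*(3 + 8/3) = 122*(17/3) = 2074/3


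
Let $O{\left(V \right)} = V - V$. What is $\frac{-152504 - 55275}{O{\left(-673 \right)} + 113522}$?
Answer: $- \frac{207779}{113522} \approx -1.8303$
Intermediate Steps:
$O{\left(V \right)} = 0$
$\frac{-152504 - 55275}{O{\left(-673 \right)} + 113522} = \frac{-152504 - 55275}{0 + 113522} = - \frac{207779}{113522}$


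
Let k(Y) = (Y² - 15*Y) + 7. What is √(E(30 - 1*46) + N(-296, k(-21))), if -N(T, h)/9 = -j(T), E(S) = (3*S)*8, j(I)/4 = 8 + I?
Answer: 16*I*√42 ≈ 103.69*I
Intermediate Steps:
j(I) = 32 + 4*I (j(I) = 4*(8 + I) = 32 + 4*I)
E(S) = 24*S
k(Y) = 7 + Y² - 15*Y
N(T, h) = 288 + 36*T (N(T, h) = -(-9)*(32 + 4*T) = -9*(-32 - 4*T) = 288 + 36*T)
√(E(30 - 1*46) + N(-296, k(-21))) = √(24*(30 - 1*46) + (288 + 36*(-296))) = √(24*(30 - 46) + (288 - 10656)) = √(24*(-16) - 10368) = √(-384 - 10368) = √(-10752) = 16*I*√42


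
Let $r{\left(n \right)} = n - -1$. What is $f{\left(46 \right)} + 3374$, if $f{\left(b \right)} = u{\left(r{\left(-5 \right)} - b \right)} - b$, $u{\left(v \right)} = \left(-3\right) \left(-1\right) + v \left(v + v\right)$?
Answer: $8331$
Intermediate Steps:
$r{\left(n \right)} = 1 + n$ ($r{\left(n \right)} = n + 1 = 1 + n$)
$u{\left(v \right)} = 3 + 2 v^{2}$ ($u{\left(v \right)} = 3 + v 2 v = 3 + 2 v^{2}$)
$f{\left(b \right)} = 3 - b + 2 \left(-4 - b\right)^{2}$ ($f{\left(b \right)} = \left(3 + 2 \left(\left(1 - 5\right) - b\right)^{2}\right) - b = \left(3 + 2 \left(-4 - b\right)^{2}\right) - b = 3 - b + 2 \left(-4 - b\right)^{2}$)
$f{\left(46 \right)} + 3374 = \left(3 - 46 + 2 \left(4 + 46\right)^{2}\right) + 3374 = \left(3 - 46 + 2 \cdot 50^{2}\right) + 3374 = \left(3 - 46 + 2 \cdot 2500\right) + 3374 = \left(3 - 46 + 5000\right) + 3374 = 4957 + 3374 = 8331$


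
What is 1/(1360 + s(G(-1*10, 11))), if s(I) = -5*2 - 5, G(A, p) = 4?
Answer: 1/1345 ≈ 0.00074349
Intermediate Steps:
s(I) = -15 (s(I) = -10 - 5 = -15)
1/(1360 + s(G(-1*10, 11))) = 1/(1360 - 15) = 1/1345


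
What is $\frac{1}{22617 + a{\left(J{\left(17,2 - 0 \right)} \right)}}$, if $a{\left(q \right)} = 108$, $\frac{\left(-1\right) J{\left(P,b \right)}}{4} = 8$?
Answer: $\frac{1}{22725} \approx 4.4004 \cdot 10^{-5}$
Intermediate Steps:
$J{\left(P,b \right)} = -32$ ($J{\left(P,b \right)} = \left(-4\right) 8 = -32$)
$\frac{1}{22617 + a{\left(J{\left(17,2 - 0 \right)} \right)}} = \frac{1}{22617 + 108} = \frac{1}{22725}$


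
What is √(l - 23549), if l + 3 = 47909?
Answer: √24357 ≈ 156.07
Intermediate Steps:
l = 47906 (l = -3 + 47909 = 47906)
√(l - 23549) = √(47906 - 23549) = √24357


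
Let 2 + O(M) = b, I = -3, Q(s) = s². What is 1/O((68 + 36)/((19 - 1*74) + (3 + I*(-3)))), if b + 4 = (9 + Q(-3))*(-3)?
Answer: -1/60 ≈ -0.016667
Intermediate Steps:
b = -58 (b = -4 + (9 + (-3)²)*(-3) = -4 + (9 + 9)*(-3) = -4 + 18*(-3) = -4 - 54 = -58)
O(M) = -60 (O(M) = -2 - 58 = -60)
1/O((68 + 36)/((19 - 1*74) + (3 + I*(-3)))) = 1/(-60) = -1/60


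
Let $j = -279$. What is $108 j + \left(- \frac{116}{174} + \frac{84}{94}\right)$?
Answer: $- \frac{4248580}{141} \approx -30132.0$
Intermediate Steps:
$108 j + \left(- \frac{116}{174} + \frac{84}{94}\right) = 108 \left(-279\right) + \left(- \frac{116}{174} + \frac{84}{94}\right) = -30132 + \left(\left(-116\right) \frac{1}{174} + 84 \cdot \frac{1}{94}\right) = -30132 + \left(- \frac{2}{3} + \frac{42}{47}\right) = -30132 + \frac{32}{141} = - \frac{4248580}{141}$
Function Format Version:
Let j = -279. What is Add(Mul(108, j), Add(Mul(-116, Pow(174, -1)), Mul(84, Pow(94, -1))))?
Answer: Rational(-4248580, 141) ≈ -30132.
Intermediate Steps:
Add(Mul(108, j), Add(Mul(-116, Pow(174, -1)), Mul(84, Pow(94, -1)))) = Add(Mul(108, -279), Add(Mul(-116, Pow(174, -1)), Mul(84, Pow(94, -1)))) = Add(-30132, Add(Mul(-116, Rational(1, 174)), Mul(84, Rational(1, 94)))) = Add(-30132, Add(Rational(-2, 3), Rational(42, 47))) = Add(-30132, Rational(32, 141)) = Rational(-4248580, 141)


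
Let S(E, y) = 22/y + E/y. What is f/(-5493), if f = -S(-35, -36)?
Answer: 13/197748 ≈ 6.5740e-5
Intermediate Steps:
f = -13/36 (f = -(22 - 35)/(-36) = -(-1)*(-13)/36 = -1*13/36 = -13/36 ≈ -0.36111)
f/(-5493) = -13/36/(-5493) = -13/36*(-1/5493) = 13/197748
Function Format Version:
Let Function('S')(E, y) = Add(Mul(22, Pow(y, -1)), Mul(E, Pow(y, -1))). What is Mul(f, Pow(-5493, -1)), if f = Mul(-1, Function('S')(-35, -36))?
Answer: Rational(13, 197748) ≈ 6.5740e-5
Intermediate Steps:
f = Rational(-13, 36) (f = Mul(-1, Mul(Pow(-36, -1), Add(22, -35))) = Mul(-1, Mul(Rational(-1, 36), -13)) = Mul(-1, Rational(13, 36)) = Rational(-13, 36) ≈ -0.36111)
Mul(f, Pow(-5493, -1)) = Mul(Rational(-13, 36), Pow(-5493, -1)) = Mul(Rational(-13, 36), Rational(-1, 5493)) = Rational(13, 197748)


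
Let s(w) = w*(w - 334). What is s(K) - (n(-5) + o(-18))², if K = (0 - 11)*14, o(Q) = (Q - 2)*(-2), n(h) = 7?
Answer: 72943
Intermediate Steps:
o(Q) = 4 - 2*Q (o(Q) = (-2 + Q)*(-2) = 4 - 2*Q)
K = -154 (K = -11*14 = -154)
s(w) = w*(-334 + w)
s(K) - (n(-5) + o(-18))² = -154*(-334 - 154) - (7 + (4 - 2*(-18)))² = -154*(-488) - (7 + (4 + 36))² = 75152 - (7 + 40)² = 75152 - 1*47² = 75152 - 1*2209 = 75152 - 2209 = 72943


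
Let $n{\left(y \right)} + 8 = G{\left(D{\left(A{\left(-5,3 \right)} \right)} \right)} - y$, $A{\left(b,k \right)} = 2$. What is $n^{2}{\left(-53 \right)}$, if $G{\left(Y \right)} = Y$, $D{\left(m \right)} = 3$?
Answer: $2304$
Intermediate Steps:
$n{\left(y \right)} = -5 - y$ ($n{\left(y \right)} = -8 - \left(-3 + y\right) = -5 - y$)
$n^{2}{\left(-53 \right)} = \left(-5 - -53\right)^{2} = \left(-5 + 53\right)^{2} = 48^{2} = 2304$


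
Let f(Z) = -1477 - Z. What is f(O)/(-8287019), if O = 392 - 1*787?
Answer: 1082/8287019 ≈ 0.00013057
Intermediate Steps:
O = -395 (O = 392 - 787 = -395)
f(O)/(-8287019) = (-1477 - 1*(-395))/(-8287019) = (-1477 + 395)*(-1/8287019) = -1082*(-1/8287019) = 1082/8287019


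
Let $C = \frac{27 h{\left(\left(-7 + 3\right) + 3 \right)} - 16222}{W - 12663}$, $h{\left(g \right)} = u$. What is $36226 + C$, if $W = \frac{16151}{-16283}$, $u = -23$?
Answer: $\frac{7470357292849}{206207780} \approx 36227.0$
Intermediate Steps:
$h{\left(g \right)} = -23$
$W = - \frac{16151}{16283}$ ($W = 16151 \left(- \frac{1}{16283}\right) = - \frac{16151}{16283} \approx -0.99189$)
$C = \frac{274254569}{206207780}$ ($C = \frac{27 \left(-23\right) - 16222}{- \frac{16151}{16283} - 12663} = \frac{-621 - 16222}{- \frac{206207780}{16283}} = \left(-16843\right) \left(- \frac{16283}{206207780}\right) = \frac{274254569}{206207780} \approx 1.33$)
$36226 + C = 36226 + \frac{274254569}{206207780} = \frac{7470357292849}{206207780}$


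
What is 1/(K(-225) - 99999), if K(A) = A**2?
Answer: -1/49374 ≈ -2.0254e-5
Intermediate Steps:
1/(K(-225) - 99999) = 1/((-225)**2 - 99999) = 1/(50625 - 99999) = 1/(-49374) = -1/49374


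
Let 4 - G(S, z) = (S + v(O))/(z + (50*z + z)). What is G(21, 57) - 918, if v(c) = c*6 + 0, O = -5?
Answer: -903029/988 ≈ -914.00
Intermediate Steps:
v(c) = 6*c (v(c) = 6*c + 0 = 6*c)
G(S, z) = 4 - (-30 + S)/(52*z) (G(S, z) = 4 - (S + 6*(-5))/(z + (50*z + z)) = 4 - (S - 30)/(z + 51*z) = 4 - (-30 + S)/(52*z))
G(21, 57) - 918 = (1/52)*(30 - 1*21 + 208*57)/57 - 918 = (1/52)*(1/57)*(30 - 21 + 11856) - 918 = (1/52)*(1/57)*11865 - 918 = 3955/988 - 918 = -903029/988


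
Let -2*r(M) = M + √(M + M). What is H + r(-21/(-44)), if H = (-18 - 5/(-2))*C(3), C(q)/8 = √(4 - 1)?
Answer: -21/88 - 124*√3 - √462/44 ≈ -215.50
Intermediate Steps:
C(q) = 8*√3 (C(q) = 8*√(4 - 1) = 8*√3)
r(M) = -M/2 - √2*√M/2 (r(M) = -(M + √(M + M))/2 = -(M + √(2*M))/2 = -(M + √2*√M)/2 = -M/2 - √2*√M/2)
H = -124*√3 (H = (-18 - 5/(-2))*(8*√3) = (-18 - 5*(-½))*(8*√3) = (-18 + 5/2)*(8*√3) = -124*√3 ≈ -214.77)
H + r(-21/(-44)) = -124*√3 + (-(-21)/(2*(-44)) - √2*√(-21/(-44))/2) = -124*√3 + (-(-21)*(-1)/(2*44) - √2*√(-21*(-1/44))/2) = -124*√3 + (-½*21/44 - √2*√(21/44)/2) = -124*√3 + (-21/88 - √2*√231/22/2) = -124*√3 + (-21/88 - √462/44) = -21/88 - 124*√3 - √462/44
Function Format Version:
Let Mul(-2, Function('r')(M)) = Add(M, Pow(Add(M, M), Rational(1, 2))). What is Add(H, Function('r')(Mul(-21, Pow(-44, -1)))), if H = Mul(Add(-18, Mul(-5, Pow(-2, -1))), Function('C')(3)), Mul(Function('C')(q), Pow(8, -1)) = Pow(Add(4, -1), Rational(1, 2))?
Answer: Add(Rational(-21, 88), Mul(-124, Pow(3, Rational(1, 2))), Mul(Rational(-1, 44), Pow(462, Rational(1, 2)))) ≈ -215.50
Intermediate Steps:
Function('C')(q) = Mul(8, Pow(3, Rational(1, 2))) (Function('C')(q) = Mul(8, Pow(Add(4, -1), Rational(1, 2))) = Mul(8, Pow(3, Rational(1, 2))))
Function('r')(M) = Add(Mul(Rational(-1, 2), M), Mul(Rational(-1, 2), Pow(2, Rational(1, 2)), Pow(M, Rational(1, 2)))) (Function('r')(M) = Mul(Rational(-1, 2), Add(M, Pow(Add(M, M), Rational(1, 2)))) = Mul(Rational(-1, 2), Add(M, Pow(Mul(2, M), Rational(1, 2)))) = Mul(Rational(-1, 2), Add(M, Mul(Pow(2, Rational(1, 2)), Pow(M, Rational(1, 2))))) = Add(Mul(Rational(-1, 2), M), Mul(Rational(-1, 2), Pow(2, Rational(1, 2)), Pow(M, Rational(1, 2)))))
H = Mul(-124, Pow(3, Rational(1, 2))) (H = Mul(Add(-18, Mul(-5, Pow(-2, -1))), Mul(8, Pow(3, Rational(1, 2)))) = Mul(Add(-18, Mul(-5, Rational(-1, 2))), Mul(8, Pow(3, Rational(1, 2)))) = Mul(Add(-18, Rational(5, 2)), Mul(8, Pow(3, Rational(1, 2)))) = Mul(Rational(-31, 2), Mul(8, Pow(3, Rational(1, 2)))) = Mul(-124, Pow(3, Rational(1, 2))) ≈ -214.77)
Add(H, Function('r')(Mul(-21, Pow(-44, -1)))) = Add(Mul(-124, Pow(3, Rational(1, 2))), Add(Mul(Rational(-1, 2), Mul(-21, Pow(-44, -1))), Mul(Rational(-1, 2), Pow(2, Rational(1, 2)), Pow(Mul(-21, Pow(-44, -1)), Rational(1, 2))))) = Add(Mul(-124, Pow(3, Rational(1, 2))), Add(Mul(Rational(-1, 2), Mul(-21, Rational(-1, 44))), Mul(Rational(-1, 2), Pow(2, Rational(1, 2)), Pow(Mul(-21, Rational(-1, 44)), Rational(1, 2))))) = Add(Mul(-124, Pow(3, Rational(1, 2))), Add(Mul(Rational(-1, 2), Rational(21, 44)), Mul(Rational(-1, 2), Pow(2, Rational(1, 2)), Pow(Rational(21, 44), Rational(1, 2))))) = Add(Mul(-124, Pow(3, Rational(1, 2))), Add(Rational(-21, 88), Mul(Rational(-1, 2), Pow(2, Rational(1, 2)), Mul(Rational(1, 22), Pow(231, Rational(1, 2)))))) = Add(Mul(-124, Pow(3, Rational(1, 2))), Add(Rational(-21, 88), Mul(Rational(-1, 44), Pow(462, Rational(1, 2))))) = Add(Rational(-21, 88), Mul(-124, Pow(3, Rational(1, 2))), Mul(Rational(-1, 44), Pow(462, Rational(1, 2))))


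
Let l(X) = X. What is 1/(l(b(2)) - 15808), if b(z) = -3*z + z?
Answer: -1/15812 ≈ -6.3243e-5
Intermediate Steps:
b(z) = -2*z
1/(l(b(2)) - 15808) = 1/(-2*2 - 15808) = 1/(-4 - 15808) = 1/(-15812) = -1/15812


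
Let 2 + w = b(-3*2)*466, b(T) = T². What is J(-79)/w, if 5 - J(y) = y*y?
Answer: -3118/8387 ≈ -0.37177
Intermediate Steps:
J(y) = 5 - y² (J(y) = 5 - y*y = 5 - y²)
w = 16774 (w = -2 + (-3*2)²*466 = -2 + (-6)²*466 = -2 + 36*466 = -2 + 16776 = 16774)
J(-79)/w = (5 - 1*(-79)²)/16774 = (5 - 1*6241)*(1/16774) = (5 - 6241)*(1/16774) = -6236*1/16774 = -3118/8387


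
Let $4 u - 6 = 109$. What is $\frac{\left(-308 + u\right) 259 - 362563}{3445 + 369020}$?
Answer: $- \frac{347911}{297972} \approx -1.1676$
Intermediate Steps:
$u = \frac{115}{4}$ ($u = \frac{3}{2} + \frac{1}{4} \cdot 109 = \frac{3}{2} + \frac{109}{4} = \frac{115}{4} \approx 28.75$)
$\frac{\left(-308 + u\right) 259 - 362563}{3445 + 369020} = \frac{\left(-308 + \frac{115}{4}\right) 259 - 362563}{3445 + 369020} = \frac{\left(- \frac{1117}{4}\right) 259 - 362563}{372465} = \left(- \frac{289303}{4} - 362563\right) \frac{1}{372465} = \left(- \frac{1739555}{4}\right) \frac{1}{372465} = - \frac{347911}{297972}$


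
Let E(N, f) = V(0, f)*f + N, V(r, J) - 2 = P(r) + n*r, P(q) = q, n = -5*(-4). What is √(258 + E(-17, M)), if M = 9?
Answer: √259 ≈ 16.093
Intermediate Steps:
n = 20
V(r, J) = 2 + 21*r (V(r, J) = 2 + (r + 20*r) = 2 + 21*r)
E(N, f) = N + 2*f (E(N, f) = (2 + 21*0)*f + N = (2 + 0)*f + N = 2*f + N = N + 2*f)
√(258 + E(-17, M)) = √(258 + (-17 + 2*9)) = √(258 + (-17 + 18)) = √(258 + 1) = √259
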